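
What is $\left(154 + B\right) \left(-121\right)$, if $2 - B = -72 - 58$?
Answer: $-34606$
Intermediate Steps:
$B = 132$ ($B = 2 - \left(-72 - 58\right) = 2 - -130 = 2 + 130 = 132$)
$\left(154 + B\right) \left(-121\right) = \left(154 + 132\right) \left(-121\right) = 286 \left(-121\right) = -34606$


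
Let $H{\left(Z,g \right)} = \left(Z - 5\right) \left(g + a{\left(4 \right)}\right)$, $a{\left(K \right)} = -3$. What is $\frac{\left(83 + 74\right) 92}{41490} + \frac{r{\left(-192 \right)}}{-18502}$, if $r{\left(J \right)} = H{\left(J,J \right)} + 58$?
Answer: $- \frac{664500941}{383823990} \approx -1.7313$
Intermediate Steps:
$H{\left(Z,g \right)} = \left(-5 + Z\right) \left(-3 + g\right)$ ($H{\left(Z,g \right)} = \left(Z - 5\right) \left(g - 3\right) = \left(-5 + Z\right) \left(-3 + g\right)$)
$r{\left(J \right)} = 73 + J^{2} - 8 J$ ($r{\left(J \right)} = \left(15 - 5 J - 3 J + J J\right) + 58 = \left(15 - 5 J - 3 J + J^{2}\right) + 58 = \left(15 + J^{2} - 8 J\right) + 58 = 73 + J^{2} - 8 J$)
$\frac{\left(83 + 74\right) 92}{41490} + \frac{r{\left(-192 \right)}}{-18502} = \frac{\left(83 + 74\right) 92}{41490} + \frac{73 + \left(-192\right)^{2} - -1536}{-18502} = 157 \cdot 92 \cdot \frac{1}{41490} + \left(73 + 36864 + 1536\right) \left(- \frac{1}{18502}\right) = 14444 \cdot \frac{1}{41490} + 38473 \left(- \frac{1}{18502}\right) = \frac{7222}{20745} - \frac{38473}{18502} = - \frac{664500941}{383823990}$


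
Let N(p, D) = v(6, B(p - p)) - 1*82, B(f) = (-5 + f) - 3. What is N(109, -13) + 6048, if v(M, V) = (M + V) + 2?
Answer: 5966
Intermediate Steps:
B(f) = -8 + f
v(M, V) = 2 + M + V
N(p, D) = -82 (N(p, D) = (2 + 6 + (-8 + (p - p))) - 1*82 = (2 + 6 + (-8 + 0)) - 82 = (2 + 6 - 8) - 82 = 0 - 82 = -82)
N(109, -13) + 6048 = -82 + 6048 = 5966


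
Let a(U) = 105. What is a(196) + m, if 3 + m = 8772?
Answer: 8874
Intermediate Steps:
m = 8769 (m = -3 + 8772 = 8769)
a(196) + m = 105 + 8769 = 8874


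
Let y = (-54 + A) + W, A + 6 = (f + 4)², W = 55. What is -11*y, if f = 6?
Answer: -1045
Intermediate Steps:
A = 94 (A = -6 + (6 + 4)² = -6 + 10² = -6 + 100 = 94)
y = 95 (y = (-54 + 94) + 55 = 40 + 55 = 95)
-11*y = -11*95 = -1045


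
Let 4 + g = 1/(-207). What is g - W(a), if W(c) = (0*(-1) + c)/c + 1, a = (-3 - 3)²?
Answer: -1243/207 ≈ -6.0048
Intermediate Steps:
a = 36 (a = (-6)² = 36)
W(c) = 2 (W(c) = (0 + c)/c + 1 = c/c + 1 = 1 + 1 = 2)
g = -829/207 (g = -4 + 1/(-207) = -4 - 1/207 = -829/207 ≈ -4.0048)
g - W(a) = -829/207 - 1*2 = -829/207 - 2 = -1243/207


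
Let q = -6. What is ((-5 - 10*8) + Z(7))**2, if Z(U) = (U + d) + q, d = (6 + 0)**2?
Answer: 2304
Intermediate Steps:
d = 36 (d = 6**2 = 36)
Z(U) = 30 + U (Z(U) = (U + 36) - 6 = (36 + U) - 6 = 30 + U)
((-5 - 10*8) + Z(7))**2 = ((-5 - 10*8) + (30 + 7))**2 = ((-5 - 80) + 37)**2 = (-85 + 37)**2 = (-48)**2 = 2304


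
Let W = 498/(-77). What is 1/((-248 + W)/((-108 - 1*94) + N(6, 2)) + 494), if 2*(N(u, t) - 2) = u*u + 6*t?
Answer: 6776/3357141 ≈ 0.0020184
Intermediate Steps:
W = -498/77 (W = 498*(-1/77) = -498/77 ≈ -6.4675)
N(u, t) = 2 + u²/2 + 3*t (N(u, t) = 2 + (u*u + 6*t)/2 = 2 + (u² + 6*t)/2 = 2 + (u²/2 + 3*t) = 2 + u²/2 + 3*t)
1/((-248 + W)/((-108 - 1*94) + N(6, 2)) + 494) = 1/((-248 - 498/77)/((-108 - 1*94) + (2 + (½)*6² + 3*2)) + 494) = 1/(-19594/(77*((-108 - 94) + (2 + (½)*36 + 6))) + 494) = 1/(-19594/(77*(-202 + (2 + 18 + 6))) + 494) = 1/(-19594/(77*(-202 + 26)) + 494) = 1/(-19594/77/(-176) + 494) = 1/(-19594/77*(-1/176) + 494) = 1/(9797/6776 + 494) = 1/(3357141/6776) = 6776/3357141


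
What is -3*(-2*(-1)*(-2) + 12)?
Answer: -24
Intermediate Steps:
-3*(-2*(-1)*(-2) + 12) = -3*(2*(-2) + 12) = -3*(-4 + 12) = -3*8 = -24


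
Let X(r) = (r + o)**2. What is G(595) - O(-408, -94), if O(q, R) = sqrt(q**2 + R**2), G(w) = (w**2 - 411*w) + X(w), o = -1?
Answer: 462316 - 10*sqrt(1753) ≈ 4.6190e+5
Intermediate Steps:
X(r) = (-1 + r)**2 (X(r) = (r - 1)**2 = (-1 + r)**2)
G(w) = w**2 + (-1 + w)**2 - 411*w (G(w) = (w**2 - 411*w) + (-1 + w)**2 = w**2 + (-1 + w)**2 - 411*w)
O(q, R) = sqrt(R**2 + q**2)
G(595) - O(-408, -94) = (1 - 413*595 + 2*595**2) - sqrt((-94)**2 + (-408)**2) = (1 - 245735 + 2*354025) - sqrt(8836 + 166464) = (1 - 245735 + 708050) - sqrt(175300) = 462316 - 10*sqrt(1753)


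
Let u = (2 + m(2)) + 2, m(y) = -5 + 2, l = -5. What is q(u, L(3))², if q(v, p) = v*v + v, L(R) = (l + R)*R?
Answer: 4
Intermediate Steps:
m(y) = -3
u = 1 (u = (2 - 3) + 2 = -1 + 2 = 1)
L(R) = R*(-5 + R) (L(R) = (-5 + R)*R = R*(-5 + R))
q(v, p) = v + v² (q(v, p) = v² + v = v + v²)
q(u, L(3))² = (1*(1 + 1))² = (1*2)² = 2² = 4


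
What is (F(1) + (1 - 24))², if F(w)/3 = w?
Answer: 400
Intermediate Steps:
F(w) = 3*w
(F(1) + (1 - 24))² = (3*1 + (1 - 24))² = (3 - 23)² = (-20)² = 400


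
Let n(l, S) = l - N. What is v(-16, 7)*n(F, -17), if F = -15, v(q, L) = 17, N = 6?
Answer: -357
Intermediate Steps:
n(l, S) = -6 + l (n(l, S) = l - 1*6 = l - 6 = -6 + l)
v(-16, 7)*n(F, -17) = 17*(-6 - 15) = 17*(-21) = -357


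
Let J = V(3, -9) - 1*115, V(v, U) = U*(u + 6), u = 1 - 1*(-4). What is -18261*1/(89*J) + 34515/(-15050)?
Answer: -19127232/14332115 ≈ -1.3346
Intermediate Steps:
u = 5 (u = 1 + 4 = 5)
V(v, U) = 11*U (V(v, U) = U*(5 + 6) = U*11 = 11*U)
J = -214 (J = 11*(-9) - 1*115 = -99 - 115 = -214)
-18261*1/(89*J) + 34515/(-15050) = -18261/((-214*89)) + 34515/(-15050) = -18261/(-19046) + 34515*(-1/15050) = -18261*(-1/19046) - 6903/3010 = 18261/19046 - 6903/3010 = -19127232/14332115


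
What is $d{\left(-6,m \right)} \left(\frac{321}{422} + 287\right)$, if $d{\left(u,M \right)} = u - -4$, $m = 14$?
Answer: $- \frac{121435}{211} \approx -575.52$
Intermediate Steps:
$d{\left(u,M \right)} = 4 + u$ ($d{\left(u,M \right)} = u + 4 = 4 + u$)
$d{\left(-6,m \right)} \left(\frac{321}{422} + 287\right) = \left(4 - 6\right) \left(\frac{321}{422} + 287\right) = - 2 \left(321 \cdot \frac{1}{422} + 287\right) = - 2 \left(\frac{321}{422} + 287\right) = \left(-2\right) \frac{121435}{422} = - \frac{121435}{211}$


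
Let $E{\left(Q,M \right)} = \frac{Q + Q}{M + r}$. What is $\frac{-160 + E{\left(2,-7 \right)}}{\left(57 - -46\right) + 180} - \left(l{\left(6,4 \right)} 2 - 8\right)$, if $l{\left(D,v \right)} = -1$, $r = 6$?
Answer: $\frac{2666}{283} \approx 9.4205$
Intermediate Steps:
$E{\left(Q,M \right)} = \frac{2 Q}{6 + M}$ ($E{\left(Q,M \right)} = \frac{Q + Q}{M + 6} = \frac{2 Q}{6 + M}$)
$\frac{-160 + E{\left(2,-7 \right)}}{\left(57 - -46\right) + 180} - \left(l{\left(6,4 \right)} 2 - 8\right) = \frac{-160 + 2 \cdot 2 \frac{1}{6 - 7}}{\left(57 - -46\right) + 180} - \left(\left(-1\right) 2 - 8\right) = \frac{-160 + 2 \cdot 2 \frac{1}{-1}}{\left(57 + 46\right) + 180} - \left(-2 - 8\right) = \frac{-160 + 2 \cdot 2 \left(-1\right)}{103 + 180} - -10 = \frac{-160 - 4}{283} + 10 = \left(-164\right) \frac{1}{283} + 10 = - \frac{164}{283} + 10 = \frac{2666}{283}$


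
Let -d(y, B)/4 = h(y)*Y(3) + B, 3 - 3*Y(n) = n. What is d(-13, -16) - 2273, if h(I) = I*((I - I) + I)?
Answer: -2209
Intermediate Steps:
Y(n) = 1 - n/3
h(I) = I**2 (h(I) = I*(0 + I) = I*I = I**2)
d(y, B) = -4*B (d(y, B) = -4*(y**2*(1 - 1/3*3) + B) = -4*(y**2*(1 - 1) + B) = -4*(y**2*0 + B) = -4*(0 + B) = -4*B)
d(-13, -16) - 2273 = -4*(-16) - 2273 = 64 - 2273 = -2209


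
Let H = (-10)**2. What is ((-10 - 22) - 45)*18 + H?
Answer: -1286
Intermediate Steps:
H = 100
((-10 - 22) - 45)*18 + H = ((-10 - 22) - 45)*18 + 100 = (-32 - 45)*18 + 100 = -77*18 + 100 = -1386 + 100 = -1286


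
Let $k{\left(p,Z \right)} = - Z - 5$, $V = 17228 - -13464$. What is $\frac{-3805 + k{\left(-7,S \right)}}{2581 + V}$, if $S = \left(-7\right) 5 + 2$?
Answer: $- \frac{1259}{11091} \approx -0.11352$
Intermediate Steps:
$V = 30692$ ($V = 17228 + 13464 = 30692$)
$S = -33$ ($S = -35 + 2 = -33$)
$k{\left(p,Z \right)} = -5 - Z$
$\frac{-3805 + k{\left(-7,S \right)}}{2581 + V} = \frac{-3805 - -28}{2581 + 30692} = \frac{-3805 + \left(-5 + 33\right)}{33273} = \left(-3805 + 28\right) \frac{1}{33273} = \left(-3777\right) \frac{1}{33273} = - \frac{1259}{11091}$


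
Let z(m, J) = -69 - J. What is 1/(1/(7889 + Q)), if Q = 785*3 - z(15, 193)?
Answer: 10506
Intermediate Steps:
Q = 2617 (Q = 785*3 - (-69 - 1*193) = 2355 - (-69 - 193) = 2355 - 1*(-262) = 2355 + 262 = 2617)
1/(1/(7889 + Q)) = 1/(1/(7889 + 2617)) = 1/(1/10506) = 10506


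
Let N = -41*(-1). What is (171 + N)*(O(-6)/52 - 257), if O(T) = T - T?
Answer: -54484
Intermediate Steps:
O(T) = 0
N = 41
(171 + N)*(O(-6)/52 - 257) = (171 + 41)*(0/52 - 257) = 212*(0*(1/52) - 257) = 212*(0 - 257) = 212*(-257) = -54484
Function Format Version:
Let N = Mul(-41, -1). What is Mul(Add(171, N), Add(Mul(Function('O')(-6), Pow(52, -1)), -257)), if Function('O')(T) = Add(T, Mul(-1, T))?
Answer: -54484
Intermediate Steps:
Function('O')(T) = 0
N = 41
Mul(Add(171, N), Add(Mul(Function('O')(-6), Pow(52, -1)), -257)) = Mul(Add(171, 41), Add(Mul(0, Pow(52, -1)), -257)) = Mul(212, Add(Mul(0, Rational(1, 52)), -257)) = Mul(212, Add(0, -257)) = Mul(212, -257) = -54484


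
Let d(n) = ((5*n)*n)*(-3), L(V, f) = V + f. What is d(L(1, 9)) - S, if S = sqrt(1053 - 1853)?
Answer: -1500 - 20*I*sqrt(2) ≈ -1500.0 - 28.284*I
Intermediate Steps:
S = 20*I*sqrt(2) (S = sqrt(-800) = 20*I*sqrt(2) ≈ 28.284*I)
d(n) = -15*n**2 (d(n) = (5*n**2)*(-3) = -15*n**2)
d(L(1, 9)) - S = -15*(1 + 9)**2 - 20*I*sqrt(2) = -15*10**2 - 20*I*sqrt(2) = -15*100 - 20*I*sqrt(2) = -1500 - 20*I*sqrt(2)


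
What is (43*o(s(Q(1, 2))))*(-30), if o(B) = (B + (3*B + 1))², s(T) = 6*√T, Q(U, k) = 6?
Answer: -4459530 - 61920*√6 ≈ -4.6112e+6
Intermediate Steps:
o(B) = (1 + 4*B)² (o(B) = (B + (1 + 3*B))² = (1 + 4*B)²)
(43*o(s(Q(1, 2))))*(-30) = (43*(1 + 4*(6*√6))²)*(-30) = (43*(1 + 24*√6)²)*(-30) = -1290*(1 + 24*√6)²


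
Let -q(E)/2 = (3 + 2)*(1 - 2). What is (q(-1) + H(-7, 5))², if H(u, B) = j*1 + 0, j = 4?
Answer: 196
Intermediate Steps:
q(E) = 10 (q(E) = -2*(3 + 2)*(1 - 2) = -10*(-1) = -2*(-5) = 10)
H(u, B) = 4 (H(u, B) = 4*1 + 0 = 4 + 0 = 4)
(q(-1) + H(-7, 5))² = (10 + 4)² = 14² = 196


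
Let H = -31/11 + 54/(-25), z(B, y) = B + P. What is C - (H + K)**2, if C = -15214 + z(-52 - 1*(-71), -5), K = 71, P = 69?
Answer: -1473544086/75625 ≈ -19485.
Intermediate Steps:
z(B, y) = 69 + B (z(B, y) = B + 69 = 69 + B)
H = -1369/275 (H = -31*1/11 + 54*(-1/25) = -31/11 - 54/25 = -1369/275 ≈ -4.9782)
C = -15126 (C = -15214 + (69 + (-52 - 1*(-71))) = -15214 + (69 + (-52 + 71)) = -15214 + (69 + 19) = -15214 + 88 = -15126)
C - (H + K)**2 = -15126 - (-1369/275 + 71)**2 = -15126 - (18156/275)**2 = -15126 - 1*329640336/75625 = -15126 - 329640336/75625 = -1473544086/75625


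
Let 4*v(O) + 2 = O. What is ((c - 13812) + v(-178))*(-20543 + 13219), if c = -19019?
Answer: 240783824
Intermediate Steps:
v(O) = -1/2 + O/4
((c - 13812) + v(-178))*(-20543 + 13219) = ((-19019 - 13812) + (-1/2 + (1/4)*(-178)))*(-20543 + 13219) = (-32831 + (-1/2 - 89/2))*(-7324) = (-32831 - 45)*(-7324) = -32876*(-7324) = 240783824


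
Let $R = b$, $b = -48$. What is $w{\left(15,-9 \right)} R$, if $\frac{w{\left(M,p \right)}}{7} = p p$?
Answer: $-27216$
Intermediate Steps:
$R = -48$
$w{\left(M,p \right)} = 7 p^{2}$ ($w{\left(M,p \right)} = 7 p p = 7 p^{2}$)
$w{\left(15,-9 \right)} R = 7 \left(-9\right)^{2} \left(-48\right) = 7 \cdot 81 \left(-48\right) = 567 \left(-48\right) = -27216$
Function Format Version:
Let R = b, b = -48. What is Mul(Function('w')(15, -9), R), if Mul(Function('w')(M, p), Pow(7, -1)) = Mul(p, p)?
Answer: -27216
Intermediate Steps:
R = -48
Function('w')(M, p) = Mul(7, Pow(p, 2)) (Function('w')(M, p) = Mul(7, Mul(p, p)) = Mul(7, Pow(p, 2)))
Mul(Function('w')(15, -9), R) = Mul(Mul(7, Pow(-9, 2)), -48) = Mul(Mul(7, 81), -48) = Mul(567, -48) = -27216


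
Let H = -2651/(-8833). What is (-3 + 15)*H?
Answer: 2892/803 ≈ 3.6015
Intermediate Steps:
H = 241/803 (H = -2651*(-1/8833) = 241/803 ≈ 0.30012)
(-3 + 15)*H = (-3 + 15)*(241/803) = 12*(241/803) = 2892/803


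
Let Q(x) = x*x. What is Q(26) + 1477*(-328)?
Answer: -483780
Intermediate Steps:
Q(x) = x²
Q(26) + 1477*(-328) = 26² + 1477*(-328) = 676 - 484456 = -483780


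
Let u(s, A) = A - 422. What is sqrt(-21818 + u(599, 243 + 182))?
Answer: I*sqrt(21815) ≈ 147.7*I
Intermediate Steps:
u(s, A) = -422 + A
sqrt(-21818 + u(599, 243 + 182)) = sqrt(-21818 + (-422 + (243 + 182))) = sqrt(-21818 + (-422 + 425)) = sqrt(-21818 + 3) = sqrt(-21815) = I*sqrt(21815)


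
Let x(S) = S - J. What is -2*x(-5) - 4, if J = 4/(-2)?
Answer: 2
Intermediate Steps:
J = -2 (J = 4*(-1/2) = -2)
x(S) = 2 + S (x(S) = S - 1*(-2) = S + 2 = 2 + S)
-2*x(-5) - 4 = -2*(2 - 5) - 4 = -2*(-3) - 4 = 6 - 4 = 2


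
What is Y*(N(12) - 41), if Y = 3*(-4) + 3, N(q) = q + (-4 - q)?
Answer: 405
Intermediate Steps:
N(q) = -4
Y = -9 (Y = -12 + 3 = -9)
Y*(N(12) - 41) = -9*(-4 - 41) = -9*(-45) = 405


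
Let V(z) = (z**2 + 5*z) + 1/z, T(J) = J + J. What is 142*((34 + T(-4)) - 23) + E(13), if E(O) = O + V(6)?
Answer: 3031/6 ≈ 505.17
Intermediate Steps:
T(J) = 2*J
V(z) = 1/z + z**2 + 5*z
E(O) = 397/6 + O (E(O) = O + (1 + 6**2*(5 + 6))/6 = O + (1 + 36*11)/6 = O + (1 + 396)/6 = O + (1/6)*397 = O + 397/6 = 397/6 + O)
142*((34 + T(-4)) - 23) + E(13) = 142*((34 + 2*(-4)) - 23) + (397/6 + 13) = 142*((34 - 8) - 23) + 475/6 = 142*(26 - 23) + 475/6 = 142*3 + 475/6 = 426 + 475/6 = 3031/6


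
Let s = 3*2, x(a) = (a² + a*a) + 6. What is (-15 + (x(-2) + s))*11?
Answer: 55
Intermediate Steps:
x(a) = 6 + 2*a² (x(a) = (a² + a²) + 6 = 2*a² + 6 = 6 + 2*a²)
s = 6
(-15 + (x(-2) + s))*11 = (-15 + ((6 + 2*(-2)²) + 6))*11 = (-15 + ((6 + 2*4) + 6))*11 = (-15 + ((6 + 8) + 6))*11 = (-15 + (14 + 6))*11 = (-15 + 20)*11 = 5*11 = 55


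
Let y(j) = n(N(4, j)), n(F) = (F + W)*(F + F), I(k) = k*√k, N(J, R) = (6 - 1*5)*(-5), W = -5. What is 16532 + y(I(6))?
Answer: 16632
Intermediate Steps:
N(J, R) = -5 (N(J, R) = (6 - 5)*(-5) = 1*(-5) = -5)
I(k) = k^(3/2)
n(F) = 2*F*(-5 + F) (n(F) = (F - 5)*(F + F) = (-5 + F)*(2*F) = 2*F*(-5 + F))
y(j) = 100 (y(j) = 2*(-5)*(-5 - 5) = 2*(-5)*(-10) = 100)
16532 + y(I(6)) = 16532 + 100 = 16632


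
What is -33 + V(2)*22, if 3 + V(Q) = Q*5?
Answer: 121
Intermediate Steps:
V(Q) = -3 + 5*Q (V(Q) = -3 + Q*5 = -3 + 5*Q)
-33 + V(2)*22 = -33 + (-3 + 5*2)*22 = -33 + (-3 + 10)*22 = -33 + 7*22 = -33 + 154 = 121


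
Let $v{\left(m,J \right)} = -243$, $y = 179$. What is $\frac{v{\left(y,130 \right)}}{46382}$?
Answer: $- \frac{243}{46382} \approx -0.0052391$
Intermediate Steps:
$\frac{v{\left(y,130 \right)}}{46382} = - \frac{243}{46382}$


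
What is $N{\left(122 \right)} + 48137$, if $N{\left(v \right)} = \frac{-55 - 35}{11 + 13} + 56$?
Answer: $\frac{192757}{4} \approx 48189.0$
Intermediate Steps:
$N{\left(v \right)} = \frac{209}{4}$ ($N{\left(v \right)} = - \frac{90}{24} + 56 = \left(-90\right) \frac{1}{24} + 56 = - \frac{15}{4} + 56 = \frac{209}{4}$)
$N{\left(122 \right)} + 48137 = \frac{209}{4} + 48137 = \frac{192757}{4}$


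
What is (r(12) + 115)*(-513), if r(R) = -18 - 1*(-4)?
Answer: -51813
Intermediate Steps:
r(R) = -14 (r(R) = -18 + 4 = -14)
(r(12) + 115)*(-513) = (-14 + 115)*(-513) = 101*(-513) = -51813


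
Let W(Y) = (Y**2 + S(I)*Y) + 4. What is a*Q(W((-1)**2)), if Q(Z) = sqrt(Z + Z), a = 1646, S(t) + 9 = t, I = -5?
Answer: 4938*I*sqrt(2) ≈ 6983.4*I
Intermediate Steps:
S(t) = -9 + t
W(Y) = 4 + Y**2 - 14*Y (W(Y) = (Y**2 + (-9 - 5)*Y) + 4 = (Y**2 - 14*Y) + 4 = 4 + Y**2 - 14*Y)
Q(Z) = sqrt(2)*sqrt(Z) (Q(Z) = sqrt(2*Z) = sqrt(2)*sqrt(Z))
a*Q(W((-1)**2)) = 1646*(sqrt(2)*sqrt(4 + ((-1)**2)**2 - 14*(-1)**2)) = 1646*(sqrt(2)*sqrt(4 + 1**2 - 14*1)) = 1646*(sqrt(2)*sqrt(4 + 1 - 14)) = 1646*(sqrt(2)*sqrt(-9)) = 1646*(sqrt(2)*(3*I)) = 1646*(3*I*sqrt(2)) = 4938*I*sqrt(2)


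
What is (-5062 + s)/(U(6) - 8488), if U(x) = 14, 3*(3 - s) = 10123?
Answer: 12650/12711 ≈ 0.99520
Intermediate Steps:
s = -10114/3 (s = 3 - ⅓*10123 = 3 - 10123/3 = -10114/3 ≈ -3371.3)
(-5062 + s)/(U(6) - 8488) = (-5062 - 10114/3)/(14 - 8488) = -25300/3/(-8474) = -25300/3*(-1/8474) = 12650/12711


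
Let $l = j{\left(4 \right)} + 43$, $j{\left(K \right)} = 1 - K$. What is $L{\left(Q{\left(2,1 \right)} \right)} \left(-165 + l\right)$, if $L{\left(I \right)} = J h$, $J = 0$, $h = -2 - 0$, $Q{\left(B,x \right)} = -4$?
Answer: $0$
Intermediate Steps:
$h = -2$ ($h = -2 + 0 = -2$)
$l = 40$ ($l = \left(1 - 4\right) + 43 = -3 + 43 = 40$)
$L{\left(I \right)} = 0$ ($L{\left(I \right)} = 0 \left(-2\right) = 0$)
$L{\left(Q{\left(2,1 \right)} \right)} \left(-165 + l\right) = 0 \left(-165 + 40\right) = 0 \left(-125\right) = 0$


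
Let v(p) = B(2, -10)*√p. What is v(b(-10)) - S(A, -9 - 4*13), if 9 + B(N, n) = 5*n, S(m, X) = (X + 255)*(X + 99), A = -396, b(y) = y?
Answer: -7372 - 59*I*√10 ≈ -7372.0 - 186.57*I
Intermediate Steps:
S(m, X) = (99 + X)*(255 + X) (S(m, X) = (255 + X)*(99 + X) = (99 + X)*(255 + X))
B(N, n) = -9 + 5*n
v(p) = -59*√p (v(p) = (-9 + 5*(-10))*√p = (-9 - 50)*√p = -59*√p)
v(b(-10)) - S(A, -9 - 4*13) = -59*I*√10 - (25245 + (-9 - 4*13)² + 354*(-9 - 4*13)) = -59*I*√10 - (25245 + (-9 - 52)² + 354*(-9 - 52)) = -59*I*√10 - (25245 + (-61)² + 354*(-61)) = -59*I*√10 - (25245 + 3721 - 21594) = -59*I*√10 - 1*7372 = -59*I*√10 - 7372 = -7372 - 59*I*√10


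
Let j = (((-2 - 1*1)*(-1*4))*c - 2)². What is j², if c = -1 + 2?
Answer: 10000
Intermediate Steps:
c = 1
j = 100 (j = (((-2 - 1*1)*(-1*4))*1 - 2)² = (((-2 - 1)*(-4))*1 - 2)² = (-3*(-4)*1 - 2)² = (12*1 - 2)² = (12 - 2)² = 10² = 100)
j² = 100² = 10000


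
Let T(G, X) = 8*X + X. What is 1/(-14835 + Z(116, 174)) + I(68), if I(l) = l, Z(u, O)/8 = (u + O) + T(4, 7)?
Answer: 816747/12011 ≈ 68.000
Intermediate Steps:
T(G, X) = 9*X
Z(u, O) = 504 + 8*O + 8*u (Z(u, O) = 8*((u + O) + 9*7) = 8*((O + u) + 63) = 8*(63 + O + u) = 504 + 8*O + 8*u)
1/(-14835 + Z(116, 174)) + I(68) = 1/(-14835 + (504 + 8*174 + 8*116)) + 68 = 1/(-14835 + (504 + 1392 + 928)) + 68 = 1/(-14835 + 2824) + 68 = 1/(-12011) + 68 = -1/12011 + 68 = 816747/12011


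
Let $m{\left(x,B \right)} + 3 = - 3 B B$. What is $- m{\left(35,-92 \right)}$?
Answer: $25395$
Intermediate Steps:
$m{\left(x,B \right)} = -3 - 3 B^{2}$ ($m{\left(x,B \right)} = -3 + - 3 B B = -3 - 3 B^{2}$)
$- m{\left(35,-92 \right)} = - (-3 - 3 \left(-92\right)^{2}) = - (-3 - 25392) = \left(-1\right) \left(-25395\right) = 25395$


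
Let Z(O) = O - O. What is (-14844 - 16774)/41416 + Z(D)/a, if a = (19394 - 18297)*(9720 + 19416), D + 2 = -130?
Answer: -15809/20708 ≈ -0.76342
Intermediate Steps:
D = -132 (D = -2 - 130 = -132)
a = 31962192 (a = 1097*29136 = 31962192)
Z(O) = 0
(-14844 - 16774)/41416 + Z(D)/a = (-14844 - 16774)/41416 + 0/31962192 = -31618*1/41416 + 0*(1/31962192) = -15809/20708 + 0 = -15809/20708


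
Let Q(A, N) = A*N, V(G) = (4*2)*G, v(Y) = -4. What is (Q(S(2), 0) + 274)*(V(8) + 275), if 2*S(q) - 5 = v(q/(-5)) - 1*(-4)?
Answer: 92886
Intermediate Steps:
S(q) = 5/2 (S(q) = 5/2 + (-4 - 1*(-4))/2 = 5/2 + (-4 + 4)/2 = 5/2 + (½)*0 = 5/2 + 0 = 5/2)
V(G) = 8*G
(Q(S(2), 0) + 274)*(V(8) + 275) = ((5/2)*0 + 274)*(8*8 + 275) = (0 + 274)*(64 + 275) = 274*339 = 92886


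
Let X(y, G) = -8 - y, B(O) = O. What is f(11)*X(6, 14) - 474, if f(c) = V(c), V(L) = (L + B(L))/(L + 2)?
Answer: -6470/13 ≈ -497.69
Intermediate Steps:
V(L) = 2*L/(2 + L) (V(L) = (L + L)/(L + 2) = (2*L)/(2 + L) = 2*L/(2 + L))
f(c) = 2*c/(2 + c)
f(11)*X(6, 14) - 474 = (2*11/(2 + 11))*(-8 - 1*6) - 474 = (2*11/13)*(-8 - 6) - 474 = (2*11*(1/13))*(-14) - 474 = (22/13)*(-14) - 474 = -308/13 - 474 = -6470/13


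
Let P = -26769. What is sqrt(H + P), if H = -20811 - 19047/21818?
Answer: I*sqrt(22649690967366)/21818 ≈ 218.13*I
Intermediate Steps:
H = -454073445/21818 (H = -20811 - 19047*1/21818 = -20811 - 19047/21818 = -454073445/21818 ≈ -20812.)
sqrt(H + P) = sqrt(-454073445/21818 - 26769) = sqrt(-1038119487/21818) = I*sqrt(22649690967366)/21818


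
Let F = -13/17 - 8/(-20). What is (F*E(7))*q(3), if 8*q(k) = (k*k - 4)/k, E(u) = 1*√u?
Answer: -31*√7/408 ≈ -0.20103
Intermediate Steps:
F = -31/85 (F = -13*1/17 - 8*(-1/20) = -13/17 + ⅖ = -31/85 ≈ -0.36471)
E(u) = √u
q(k) = (-4 + k²)/(8*k) (q(k) = ((k*k - 4)/k)/8 = ((k² - 4)/k)/8 = ((-4 + k²)/k)/8 = (-4 + k²)/(8*k))
(F*E(7))*q(3) = (-31*√7/85)*((⅛)*(-4 + 3²)/3) = (-31*√7/85)*((⅛)*(⅓)*(-4 + 9)) = (-31*√7/85)*((⅛)*(⅓)*5) = -31*√7/85*(5/24) = -31*√7/408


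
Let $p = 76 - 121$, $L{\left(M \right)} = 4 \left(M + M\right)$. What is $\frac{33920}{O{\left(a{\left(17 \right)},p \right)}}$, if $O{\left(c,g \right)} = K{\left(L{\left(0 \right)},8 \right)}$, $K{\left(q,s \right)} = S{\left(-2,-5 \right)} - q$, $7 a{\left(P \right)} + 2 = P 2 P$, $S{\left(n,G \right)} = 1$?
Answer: $33920$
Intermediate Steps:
$L{\left(M \right)} = 8 M$ ($L{\left(M \right)} = 4 \cdot 2 M = 8 M$)
$a{\left(P \right)} = - \frac{2}{7} + \frac{2 P^{2}}{7}$ ($a{\left(P \right)} = - \frac{2}{7} + \frac{P 2 P}{7} = - \frac{2}{7} + \frac{2 P P}{7} = - \frac{2}{7} + \frac{2 P^{2}}{7}$)
$K{\left(q,s \right)} = 1 - q$
$p = -45$
$O{\left(c,g \right)} = 1$ ($O{\left(c,g \right)} = 1 - 8 \cdot 0 = 1 - 0 = 1 + 0 = 1$)
$\frac{33920}{O{\left(a{\left(17 \right)},p \right)}} = \frac{33920}{1} = 33920 \cdot 1 = 33920$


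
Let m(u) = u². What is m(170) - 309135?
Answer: -280235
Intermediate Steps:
m(170) - 309135 = 170² - 309135 = 28900 - 309135 = -280235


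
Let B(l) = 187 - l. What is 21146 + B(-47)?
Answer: 21380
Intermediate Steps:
21146 + B(-47) = 21146 + (187 - 1*(-47)) = 21146 + (187 + 47) = 21146 + 234 = 21380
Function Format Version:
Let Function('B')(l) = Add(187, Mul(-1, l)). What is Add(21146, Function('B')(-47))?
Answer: 21380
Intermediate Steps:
Add(21146, Function('B')(-47)) = Add(21146, Add(187, Mul(-1, -47))) = Add(21146, Add(187, 47)) = Add(21146, 234) = 21380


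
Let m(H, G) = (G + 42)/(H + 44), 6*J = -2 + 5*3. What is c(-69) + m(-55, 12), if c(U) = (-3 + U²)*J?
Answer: 113345/11 ≈ 10304.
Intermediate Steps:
J = 13/6 (J = (-2 + 5*3)/6 = (-2 + 15)/6 = (⅙)*13 = 13/6 ≈ 2.1667)
m(H, G) = (42 + G)/(44 + H)
c(U) = -13/2 + 13*U²/6 (c(U) = (-3 + U²)*(13/6) = -13/2 + 13*U²/6)
c(-69) + m(-55, 12) = (-13/2 + (13/6)*(-69)²) + (42 + 12)/(44 - 55) = (-13/2 + (13/6)*4761) + 54/(-11) = (-13/2 + 20631/2) - 1/11*54 = 10309 - 54/11 = 113345/11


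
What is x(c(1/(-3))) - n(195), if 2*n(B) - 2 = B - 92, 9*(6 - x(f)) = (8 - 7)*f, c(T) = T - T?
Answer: -93/2 ≈ -46.500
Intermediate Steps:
c(T) = 0
x(f) = 6 - f/9 (x(f) = 6 - (8 - 7)*f/9 = 6 - f/9)
n(B) = -45 + B/2 (n(B) = 1 + (B - 92)/2 = 1 + (-92 + B)/2 = 1 + (-46 + B/2) = -45 + B/2)
x(c(1/(-3))) - n(195) = (6 - ⅑*0) - (-45 + (½)*195) = (6 + 0) - (-45 + 195/2) = 6 - 1*105/2 = 6 - 105/2 = -93/2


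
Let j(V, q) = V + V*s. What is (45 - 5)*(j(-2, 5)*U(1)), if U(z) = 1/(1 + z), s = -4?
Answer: 120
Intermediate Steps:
j(V, q) = -3*V (j(V, q) = V + V*(-4) = V - 4*V = -3*V)
(45 - 5)*(j(-2, 5)*U(1)) = (45 - 5)*((-3*(-2))/(1 + 1)) = 40*(6/2) = 40*(6*(1/2)) = 40*3 = 120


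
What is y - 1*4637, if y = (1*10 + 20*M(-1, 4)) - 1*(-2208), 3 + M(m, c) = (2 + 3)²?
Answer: -1979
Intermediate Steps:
M(m, c) = 22 (M(m, c) = -3 + (2 + 3)² = -3 + 5² = -3 + 25 = 22)
y = 2658 (y = (1*10 + 20*22) - 1*(-2208) = (10 + 440) + 2208 = 450 + 2208 = 2658)
y - 1*4637 = 2658 - 1*4637 = 2658 - 4637 = -1979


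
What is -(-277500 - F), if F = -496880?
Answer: -219380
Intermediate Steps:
-(-277500 - F) = -(-277500 - 1*(-496880)) = -(-277500 + 496880) = -1*219380 = -219380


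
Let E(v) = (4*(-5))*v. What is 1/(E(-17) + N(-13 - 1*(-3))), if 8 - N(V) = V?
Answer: 1/358 ≈ 0.0027933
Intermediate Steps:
N(V) = 8 - V
E(v) = -20*v
1/(E(-17) + N(-13 - 1*(-3))) = 1/(-20*(-17) + (8 - (-13 - 1*(-3)))) = 1/(340 + (8 - (-13 + 3))) = 1/(340 + (8 - 1*(-10))) = 1/(340 + (8 + 10)) = 1/(340 + 18) = 1/358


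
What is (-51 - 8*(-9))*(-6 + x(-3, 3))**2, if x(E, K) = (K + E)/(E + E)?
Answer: 756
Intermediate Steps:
x(E, K) = (E + K)/(2*E) (x(E, K) = (E + K)/((2*E)) = (E + K)*(1/(2*E)) = (E + K)/(2*E))
(-51 - 8*(-9))*(-6 + x(-3, 3))**2 = (-51 - 8*(-9))*(-6 + (1/2)*(-3 + 3)/(-3))**2 = (-51 + 72)*(-6 + (1/2)*(-1/3)*0)**2 = 21*(-6 + 0)**2 = 21*(-6)**2 = 21*36 = 756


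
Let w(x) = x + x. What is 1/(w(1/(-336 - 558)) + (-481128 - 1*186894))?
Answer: -447/298605835 ≈ -1.4970e-6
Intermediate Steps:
w(x) = 2*x
1/(w(1/(-336 - 558)) + (-481128 - 1*186894)) = 1/(2/(-336 - 558) + (-481128 - 1*186894)) = 1/(2/(-894) + (-481128 - 186894)) = 1/(2*(-1/894) - 668022) = 1/(-1/447 - 668022) = 1/(-298605835/447) = -447/298605835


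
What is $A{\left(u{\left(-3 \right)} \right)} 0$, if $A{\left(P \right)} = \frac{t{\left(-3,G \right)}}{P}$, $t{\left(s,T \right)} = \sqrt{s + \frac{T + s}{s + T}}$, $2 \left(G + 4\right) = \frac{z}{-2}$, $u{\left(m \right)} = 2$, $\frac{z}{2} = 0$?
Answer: $0$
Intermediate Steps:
$z = 0$ ($z = 2 \cdot 0 = 0$)
$G = -4$ ($G = -4 + \frac{0 \frac{1}{-2}}{2} = -4 + \frac{0 \left(- \frac{1}{2}\right)}{2} = -4 + \frac{1}{2} \cdot 0 = -4 + 0 = -4$)
$t{\left(s,T \right)} = \sqrt{1 + s}$ ($t{\left(s,T \right)} = \sqrt{s + \frac{T + s}{T + s}} = \sqrt{s + 1} = \sqrt{1 + s}$)
$A{\left(P \right)} = \frac{i \sqrt{2}}{P}$ ($A{\left(P \right)} = \frac{\sqrt{\frac{-4 - 3 - 3 \left(-4 - 3\right)}{-4 - 3}}}{P} = \frac{\sqrt{\frac{-4 - 3 - -21}{-7}}}{P} = \frac{\sqrt{- \frac{-4 - 3 + 21}{7}}}{P} = \frac{\sqrt{\left(- \frac{1}{7}\right) 14}}{P} = \frac{\sqrt{-2}}{P} = \frac{i \sqrt{2}}{P}$)
$A{\left(u{\left(-3 \right)} \right)} 0 = \frac{i \sqrt{2}}{2} \cdot 0 = 0$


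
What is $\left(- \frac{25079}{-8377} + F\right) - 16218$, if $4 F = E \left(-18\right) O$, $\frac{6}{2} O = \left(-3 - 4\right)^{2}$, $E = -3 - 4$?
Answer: $- \frac{263046281}{16754} \approx -15701.0$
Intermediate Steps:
$E = -7$ ($E = -3 - 4 = -7$)
$O = \frac{49}{3}$ ($O = \frac{\left(-3 - 4\right)^{2}}{3} = \frac{\left(-7\right)^{2}}{3} = \frac{1}{3} \cdot 49 = \frac{49}{3} \approx 16.333$)
$F = \frac{1029}{2}$ ($F = \frac{\left(-7\right) \left(-18\right) \frac{49}{3}}{4} = \frac{126 \cdot \frac{49}{3}}{4} = \frac{1}{4} \cdot 2058 = \frac{1029}{2} \approx 514.5$)
$\left(- \frac{25079}{-8377} + F\right) - 16218 = \left(- \frac{25079}{-8377} + \frac{1029}{2}\right) - 16218 = \left(\left(-25079\right) \left(- \frac{1}{8377}\right) + \frac{1029}{2}\right) - 16218 = \left(\frac{25079}{8377} + \frac{1029}{2}\right) - 16218 = \frac{8670091}{16754} - 16218 = - \frac{263046281}{16754}$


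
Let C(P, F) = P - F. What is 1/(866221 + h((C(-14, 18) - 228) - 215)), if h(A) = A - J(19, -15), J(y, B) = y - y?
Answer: 1/865746 ≈ 1.1551e-6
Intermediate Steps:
J(y, B) = 0
h(A) = A (h(A) = A - 1*0 = A + 0 = A)
1/(866221 + h((C(-14, 18) - 228) - 215)) = 1/(866221 + (((-14 - 1*18) - 228) - 215)) = 1/(866221 + (((-14 - 18) - 228) - 215)) = 1/(866221 + ((-32 - 228) - 215)) = 1/(866221 + (-260 - 215)) = 1/(866221 - 475) = 1/865746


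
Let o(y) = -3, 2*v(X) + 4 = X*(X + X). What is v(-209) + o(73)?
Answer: 43676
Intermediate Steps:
v(X) = -2 + X² (v(X) = -2 + (X*(X + X))/2 = -2 + (X*(2*X))/2 = -2 + (2*X²)/2 = -2 + X²)
v(-209) + o(73) = (-2 + (-209)²) - 3 = (-2 + 43681) - 3 = 43679 - 3 = 43676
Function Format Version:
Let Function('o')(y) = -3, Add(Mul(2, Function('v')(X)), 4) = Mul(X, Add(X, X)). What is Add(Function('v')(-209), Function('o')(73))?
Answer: 43676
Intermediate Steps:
Function('v')(X) = Add(-2, Pow(X, 2)) (Function('v')(X) = Add(-2, Mul(Rational(1, 2), Mul(X, Add(X, X)))) = Add(-2, Mul(Rational(1, 2), Mul(X, Mul(2, X)))) = Add(-2, Mul(Rational(1, 2), Mul(2, Pow(X, 2)))) = Add(-2, Pow(X, 2)))
Add(Function('v')(-209), Function('o')(73)) = Add(Add(-2, Pow(-209, 2)), -3) = Add(Add(-2, 43681), -3) = Add(43679, -3) = 43676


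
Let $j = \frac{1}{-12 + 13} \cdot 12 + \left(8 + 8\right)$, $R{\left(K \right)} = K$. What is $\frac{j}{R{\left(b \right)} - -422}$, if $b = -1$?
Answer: $\frac{28}{421} \approx 0.066508$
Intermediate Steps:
$j = 28$ ($j = 1^{-1} \cdot 12 + 16 = 1 \cdot 12 + 16 = 12 + 16 = 28$)
$\frac{j}{R{\left(b \right)} - -422} = \frac{28}{-1 - -422} = \frac{28}{-1 + 422} = \frac{28}{421}$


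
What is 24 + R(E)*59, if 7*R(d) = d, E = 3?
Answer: 345/7 ≈ 49.286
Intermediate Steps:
R(d) = d/7
24 + R(E)*59 = 24 + ((⅐)*3)*59 = 24 + (3/7)*59 = 24 + 177/7 = 345/7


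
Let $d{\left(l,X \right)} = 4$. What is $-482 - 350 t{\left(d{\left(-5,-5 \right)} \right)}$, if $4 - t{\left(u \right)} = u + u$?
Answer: $918$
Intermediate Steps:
$t{\left(u \right)} = 4 - 2 u$ ($t{\left(u \right)} = 4 - \left(u + u\right) = 4 - 2 u$)
$-482 - 350 t{\left(d{\left(-5,-5 \right)} \right)} = -482 - 350 \left(4 - 8\right) = -482 - -1400 = -482 + 1400 = 918$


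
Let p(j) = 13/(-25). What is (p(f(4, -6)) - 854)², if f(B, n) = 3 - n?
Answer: 456377769/625 ≈ 7.3020e+5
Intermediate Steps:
p(j) = -13/25 (p(j) = 13*(-1/25) = -13/25)
(p(f(4, -6)) - 854)² = (-13/25 - 854)² = (-21363/25)² = 456377769/625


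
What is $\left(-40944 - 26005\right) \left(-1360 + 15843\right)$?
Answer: $-969622367$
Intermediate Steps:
$\left(-40944 - 26005\right) \left(-1360 + 15843\right) = \left(-66949\right) 14483 = -969622367$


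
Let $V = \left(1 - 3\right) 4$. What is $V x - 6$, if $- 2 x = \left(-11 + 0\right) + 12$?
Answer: $-2$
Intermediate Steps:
$V = -8$ ($V = \left(-2\right) 4 = -8$)
$x = - \frac{1}{2}$ ($x = - \frac{\left(-11 + 0\right) + 12}{2} = - \frac{-11 + 12}{2} = \left(- \frac{1}{2}\right) 1 = - \frac{1}{2} \approx -0.5$)
$V x - 6 = \left(-8\right) \left(- \frac{1}{2}\right) - 6 = 4 - 6 = -2$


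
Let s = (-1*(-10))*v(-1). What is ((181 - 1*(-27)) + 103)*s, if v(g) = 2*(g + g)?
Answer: -12440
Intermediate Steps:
v(g) = 4*g (v(g) = 2*(2*g) = 4*g)
s = -40 (s = (-1*(-10))*(4*(-1)) = 10*(-4) = -40)
((181 - 1*(-27)) + 103)*s = ((181 - 1*(-27)) + 103)*(-40) = ((181 + 27) + 103)*(-40) = (208 + 103)*(-40) = 311*(-40) = -12440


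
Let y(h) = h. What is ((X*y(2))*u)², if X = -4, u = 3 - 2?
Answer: 64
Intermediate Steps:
u = 1
((X*y(2))*u)² = (-4*2*1)² = (-8*1)² = (-8)² = 64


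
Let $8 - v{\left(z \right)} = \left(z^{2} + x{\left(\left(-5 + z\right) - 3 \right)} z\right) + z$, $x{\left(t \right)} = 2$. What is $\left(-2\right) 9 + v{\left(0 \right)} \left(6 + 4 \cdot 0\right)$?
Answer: $30$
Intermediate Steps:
$v{\left(z \right)} = 8 - z^{2} - 3 z$ ($v{\left(z \right)} = 8 - \left(\left(z^{2} + 2 z\right) + z\right) = 8 - \left(z^{2} + 3 z\right) = 8 - z^{2} - 3 z$)
$\left(-2\right) 9 + v{\left(0 \right)} \left(6 + 4 \cdot 0\right) = \left(-2\right) 9 + \left(8 - 0^{2} - 0\right) \left(6 + 4 \cdot 0\right) = -18 + \left(8 - 0 + 0\right) \left(6 + 0\right) = -18 + \left(8 + 0 + 0\right) 6 = -18 + 8 \cdot 6 = -18 + 48 = 30$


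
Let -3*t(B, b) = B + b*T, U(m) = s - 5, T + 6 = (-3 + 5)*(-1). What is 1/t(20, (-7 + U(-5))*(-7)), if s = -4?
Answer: 1/292 ≈ 0.0034247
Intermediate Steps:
T = -8 (T = -6 + (-3 + 5)*(-1) = -6 + 2*(-1) = -6 - 2 = -8)
U(m) = -9 (U(m) = -4 - 5 = -9)
t(B, b) = -B/3 + 8*b/3 (t(B, b) = -(B + b*(-8))/3 = -(B - 8*b)/3 = -B/3 + 8*b/3)
1/t(20, (-7 + U(-5))*(-7)) = 1/(-1/3*20 + 8*((-7 - 9)*(-7))/3) = 1/(-20/3 + 8*(-16*(-7))/3) = 1/(-20/3 + (8/3)*112) = 1/(-20/3 + 896/3) = 1/292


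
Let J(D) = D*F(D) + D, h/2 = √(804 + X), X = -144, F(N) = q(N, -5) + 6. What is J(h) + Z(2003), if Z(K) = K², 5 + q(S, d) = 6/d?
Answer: 4012009 + 16*√165/5 ≈ 4.0120e+6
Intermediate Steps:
q(S, d) = -5 + 6/d
F(N) = -⅕ (F(N) = (-5 + 6/(-5)) + 6 = (-5 + 6*(-⅕)) + 6 = (-5 - 6/5) + 6 = -31/5 + 6 = -⅕)
h = 4*√165 (h = 2*√(804 - 144) = 2*√660 = 2*(2*√165) = 4*√165 ≈ 51.381)
J(D) = 4*D/5 (J(D) = D*(-⅕) + D = -D/5 + D = 4*D/5)
J(h) + Z(2003) = 4*(4*√165)/5 + 2003² = 16*√165/5 + 4012009 = 4012009 + 16*√165/5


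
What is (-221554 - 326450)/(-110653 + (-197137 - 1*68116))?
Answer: 91334/62651 ≈ 1.4578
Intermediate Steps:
(-221554 - 326450)/(-110653 + (-197137 - 1*68116)) = -548004/(-110653 + (-197137 - 68116)) = -548004/(-110653 - 265253) = -548004/(-375906) = -548004*(-1/375906) = 91334/62651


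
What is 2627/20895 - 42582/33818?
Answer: -400455502/353313555 ≈ -1.1334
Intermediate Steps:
2627/20895 - 42582/33818 = 2627*(1/20895) - 42582*1/33818 = 2627/20895 - 21291/16909 = -400455502/353313555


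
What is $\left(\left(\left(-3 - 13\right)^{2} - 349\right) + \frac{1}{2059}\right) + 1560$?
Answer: $\frac{3020554}{2059} \approx 1467.0$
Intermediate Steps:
$\left(\left(\left(-3 - 13\right)^{2} - 349\right) + \frac{1}{2059}\right) + 1560 = \left(\left(\left(-16\right)^{2} - 349\right) + \frac{1}{2059}\right) + 1560 = \left(\left(256 - 349\right) + \frac{1}{2059}\right) + 1560 = \left(-93 + \frac{1}{2059}\right) + 1560 = - \frac{191486}{2059} + 1560 = \frac{3020554}{2059}$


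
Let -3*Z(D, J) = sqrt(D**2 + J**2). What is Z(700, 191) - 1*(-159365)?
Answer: 159365 - sqrt(526481)/3 ≈ 1.5912e+5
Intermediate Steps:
Z(D, J) = -sqrt(D**2 + J**2)/3
Z(700, 191) - 1*(-159365) = -sqrt(700**2 + 191**2)/3 - 1*(-159365) = -sqrt(490000 + 36481)/3 + 159365 = -sqrt(526481)/3 + 159365 = 159365 - sqrt(526481)/3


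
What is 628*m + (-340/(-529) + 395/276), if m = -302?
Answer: -1203923123/6348 ≈ -1.8965e+5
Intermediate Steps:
628*m + (-340/(-529) + 395/276) = 628*(-302) + (-340/(-529) + 395/276) = -189656 + (-340*(-1/529) + 395*(1/276)) = -189656 + (340/529 + 395/276) = -189656 + 13165/6348 = -1203923123/6348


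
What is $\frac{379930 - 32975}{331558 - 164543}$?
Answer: $\frac{69391}{33403} \approx 2.0774$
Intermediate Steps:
$\frac{379930 - 32975}{331558 - 164543} = \frac{346955}{167015} = 346955 \cdot \frac{1}{167015} = \frac{69391}{33403}$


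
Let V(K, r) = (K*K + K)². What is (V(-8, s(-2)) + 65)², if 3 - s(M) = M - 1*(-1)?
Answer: 10246401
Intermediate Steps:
s(M) = 2 - M (s(M) = 3 - (M - 1*(-1)) = 3 - (M + 1) = 3 - (1 + M) = 3 + (-1 - M) = 2 - M)
V(K, r) = (K + K²)² (V(K, r) = (K² + K)² = (K + K²)²)
(V(-8, s(-2)) + 65)² = ((-8)²*(1 - 8)² + 65)² = (64*(-7)² + 65)² = (64*49 + 65)² = (3136 + 65)² = 3201² = 10246401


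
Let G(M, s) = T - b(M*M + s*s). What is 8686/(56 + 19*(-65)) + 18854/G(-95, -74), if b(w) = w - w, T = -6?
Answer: -3713497/1179 ≈ -3149.7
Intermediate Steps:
b(w) = 0
G(M, s) = -6 (G(M, s) = -6 - 1*0 = -6 + 0 = -6)
8686/(56 + 19*(-65)) + 18854/G(-95, -74) = 8686/(56 + 19*(-65)) + 18854/(-6) = 8686/(56 - 1235) + 18854*(-⅙) = 8686/(-1179) - 9427/3 = 8686*(-1/1179) - 9427/3 = -8686/1179 - 9427/3 = -3713497/1179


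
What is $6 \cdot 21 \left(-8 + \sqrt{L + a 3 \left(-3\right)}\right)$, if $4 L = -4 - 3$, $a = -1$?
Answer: $-1008 + 63 \sqrt{29} \approx -668.73$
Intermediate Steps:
$L = - \frac{7}{4}$ ($L = \frac{-4 - 3}{4} = \frac{1}{4} \left(-7\right) = - \frac{7}{4} \approx -1.75$)
$6 \cdot 21 \left(-8 + \sqrt{L + a 3 \left(-3\right)}\right) = 6 \cdot 21 \left(-8 + \sqrt{- \frac{7}{4} + \left(-1\right) 3 \left(-3\right)}\right) = 126 \left(-8 + \sqrt{- \frac{7}{4} - -9}\right) = 126 \left(-8 + \sqrt{- \frac{7}{4} + 9}\right) = 126 \left(-8 + \sqrt{\frac{29}{4}}\right) = 126 \left(-8 + \frac{\sqrt{29}}{2}\right) = -1008 + 63 \sqrt{29}$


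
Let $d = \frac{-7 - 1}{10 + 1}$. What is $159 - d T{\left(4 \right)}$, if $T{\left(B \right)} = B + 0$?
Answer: $\frac{1781}{11} \approx 161.91$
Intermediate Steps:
$T{\left(B \right)} = B$
$d = - \frac{8}{11} \approx -0.72727$
$159 - d T{\left(4 \right)} = 159 - \left(- \frac{8}{11}\right) 4 = 159 - - \frac{32}{11} = 159 + \frac{32}{11} = \frac{1781}{11}$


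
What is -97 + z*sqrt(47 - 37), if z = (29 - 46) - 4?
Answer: -97 - 21*sqrt(10) ≈ -163.41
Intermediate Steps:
z = -21 (z = -17 - 4 = -21)
-97 + z*sqrt(47 - 37) = -97 - 21*sqrt(47 - 37) = -97 - 21*sqrt(10)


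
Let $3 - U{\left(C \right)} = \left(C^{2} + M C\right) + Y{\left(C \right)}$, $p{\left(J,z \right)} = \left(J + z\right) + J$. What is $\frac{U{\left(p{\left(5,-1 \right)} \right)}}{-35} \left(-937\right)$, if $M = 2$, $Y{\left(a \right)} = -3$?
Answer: $- \frac{87141}{35} \approx -2489.7$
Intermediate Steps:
$p{\left(J,z \right)} = z + 2 J$
$U{\left(C \right)} = 6 - C^{2} - 2 C$ ($U{\left(C \right)} = 3 - \left(\left(C^{2} + 2 C\right) - 3\right) = 3 - \left(-3 + C^{2} + 2 C\right) = 6 - C^{2} - 2 C$)
$\frac{U{\left(p{\left(5,-1 \right)} \right)}}{-35} \left(-937\right) = \frac{6 - \left(-1 + 2 \cdot 5\right)^{2} - 2 \left(-1 + 2 \cdot 5\right)}{-35} \left(-937\right) = \left(6 - \left(-1 + 10\right)^{2} - 2 \left(-1 + 10\right)\right) \left(- \frac{1}{35}\right) \left(-937\right) = \left(6 - 9^{2} - 18\right) \left(- \frac{1}{35}\right) \left(-937\right) = \left(6 - 81 - 18\right) \left(- \frac{1}{35}\right) \left(-937\right) = \left(-93\right) \left(- \frac{1}{35}\right) \left(-937\right) = \frac{93}{35} \left(-937\right) = - \frac{87141}{35}$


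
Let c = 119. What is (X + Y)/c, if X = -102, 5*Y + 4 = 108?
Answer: -58/85 ≈ -0.68235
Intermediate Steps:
Y = 104/5 (Y = -⅘ + (⅕)*108 = -⅘ + 108/5 = 104/5 ≈ 20.800)
(X + Y)/c = (-102 + 104/5)/119 = (1/119)*(-406/5) = -58/85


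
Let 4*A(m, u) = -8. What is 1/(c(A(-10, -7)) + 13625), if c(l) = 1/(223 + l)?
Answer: 221/3011126 ≈ 7.3395e-5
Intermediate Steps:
A(m, u) = -2 (A(m, u) = (¼)*(-8) = -2)
1/(c(A(-10, -7)) + 13625) = 1/(1/(223 - 2) + 13625) = 1/(1/221 + 13625) = 1/(3011126/221) = 221/3011126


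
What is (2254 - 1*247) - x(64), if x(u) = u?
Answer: 1943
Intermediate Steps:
(2254 - 1*247) - x(64) = (2254 - 1*247) - 1*64 = (2254 - 247) - 64 = 2007 - 64 = 1943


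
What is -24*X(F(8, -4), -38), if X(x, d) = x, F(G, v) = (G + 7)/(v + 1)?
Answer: 120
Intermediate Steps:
F(G, v) = (7 + G)/(1 + v)
-24*X(F(8, -4), -38) = -24*(7 + 8)/(1 - 4) = -24*15/(-3) = -(-8)*15 = -24*(-5) = 120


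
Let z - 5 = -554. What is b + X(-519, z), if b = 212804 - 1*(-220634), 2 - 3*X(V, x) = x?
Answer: 1300865/3 ≈ 4.3362e+5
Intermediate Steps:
z = -549 (z = 5 - 554 = -549)
X(V, x) = 2/3 - x/3
b = 433438 (b = 212804 + 220634 = 433438)
b + X(-519, z) = 433438 + (2/3 - 1/3*(-549)) = 433438 + (2/3 + 183) = 433438 + 551/3 = 1300865/3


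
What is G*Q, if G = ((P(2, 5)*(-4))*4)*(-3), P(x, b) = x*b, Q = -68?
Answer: -32640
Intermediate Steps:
P(x, b) = b*x
G = 480 (G = (((5*2)*(-4))*4)*(-3) = ((10*(-4))*4)*(-3) = -40*4*(-3) = -160*(-3) = 480)
G*Q = 480*(-68) = -32640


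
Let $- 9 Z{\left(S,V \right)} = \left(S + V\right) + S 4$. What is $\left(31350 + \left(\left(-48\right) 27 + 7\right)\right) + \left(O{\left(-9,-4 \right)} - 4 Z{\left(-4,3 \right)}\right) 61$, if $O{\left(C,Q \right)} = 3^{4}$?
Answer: $\frac{310870}{9} \approx 34541.0$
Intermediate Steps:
$Z{\left(S,V \right)} = - \frac{5 S}{9} - \frac{V}{9}$ ($Z{\left(S,V \right)} = - \frac{\left(S + V\right) + S 4}{9} = - \frac{\left(S + V\right) + 4 S}{9} = - \frac{V + 5 S}{9} = - \frac{5 S}{9} - \frac{V}{9}$)
$O{\left(C,Q \right)} = 81$
$\left(31350 + \left(\left(-48\right) 27 + 7\right)\right) + \left(O{\left(-9,-4 \right)} - 4 Z{\left(-4,3 \right)}\right) 61 = \left(31350 + \left(\left(-48\right) 27 + 7\right)\right) + \left(81 - 4 \left(\left(- \frac{5}{9}\right) \left(-4\right) - \frac{1}{3}\right)\right) 61 = \left(31350 + \left(-1296 + 7\right)\right) + \left(81 - 4 \left(\frac{20}{9} - \frac{1}{3}\right)\right) 61 = \left(31350 - 1289\right) + \left(81 - \frac{68}{9}\right) 61 = 30061 + \left(81 - \frac{68}{9}\right) 61 = 30061 + \frac{661}{9} \cdot 61 = 30061 + \frac{40321}{9} = \frac{310870}{9}$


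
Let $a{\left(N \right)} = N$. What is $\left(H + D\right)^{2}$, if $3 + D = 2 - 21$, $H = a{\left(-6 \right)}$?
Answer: $784$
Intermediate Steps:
$H = -6$
$D = -22$ ($D = -3 + \left(2 - 21\right) = -3 - 19 = -22$)
$\left(H + D\right)^{2} = \left(-6 - 22\right)^{2} = \left(-28\right)^{2} = 784$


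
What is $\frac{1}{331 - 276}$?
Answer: $\frac{1}{55} \approx 0.018182$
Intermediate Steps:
$\frac{1}{331 - 276} = \frac{1}{55}$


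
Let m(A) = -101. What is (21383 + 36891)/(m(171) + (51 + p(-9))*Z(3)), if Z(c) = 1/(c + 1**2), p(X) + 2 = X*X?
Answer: -116548/137 ≈ -850.71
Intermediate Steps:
p(X) = -2 + X**2 (p(X) = -2 + X*X = -2 + X**2)
Z(c) = 1/(1 + c) (Z(c) = 1/(c + 1) = 1/(1 + c))
(21383 + 36891)/(m(171) + (51 + p(-9))*Z(3)) = (21383 + 36891)/(-101 + (51 + (-2 + (-9)**2))/(1 + 3)) = 58274/(-101 + (51 + (-2 + 81))/4) = 58274/(-101 + (51 + 79)*(1/4)) = 58274/(-101 + 130*(1/4)) = 58274/(-101 + 65/2) = 58274/(-137/2) = 58274*(-2/137) = -116548/137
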